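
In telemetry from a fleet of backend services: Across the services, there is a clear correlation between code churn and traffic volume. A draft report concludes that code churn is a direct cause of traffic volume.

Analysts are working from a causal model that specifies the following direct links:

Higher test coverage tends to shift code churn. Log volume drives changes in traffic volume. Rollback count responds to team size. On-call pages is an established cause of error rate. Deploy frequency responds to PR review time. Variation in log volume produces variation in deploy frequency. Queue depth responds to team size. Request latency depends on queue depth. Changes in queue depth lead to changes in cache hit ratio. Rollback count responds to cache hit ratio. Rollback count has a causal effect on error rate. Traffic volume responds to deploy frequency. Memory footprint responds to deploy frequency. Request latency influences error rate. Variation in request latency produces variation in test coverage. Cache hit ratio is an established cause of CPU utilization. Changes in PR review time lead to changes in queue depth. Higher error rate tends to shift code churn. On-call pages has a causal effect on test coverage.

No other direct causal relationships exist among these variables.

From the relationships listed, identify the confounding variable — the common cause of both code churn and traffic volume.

PR review time

PR review time has a causal path to code churn (PR review time → queue depth → request latency → test coverage → code churn) and a separate causal path to traffic volume (PR review time → deploy frequency → traffic volume), so it is a common cause of both.
No stated relationship gives code churn a causal route to traffic volume, so the correlation is explained by the shared upstream cause rather than a direct effect.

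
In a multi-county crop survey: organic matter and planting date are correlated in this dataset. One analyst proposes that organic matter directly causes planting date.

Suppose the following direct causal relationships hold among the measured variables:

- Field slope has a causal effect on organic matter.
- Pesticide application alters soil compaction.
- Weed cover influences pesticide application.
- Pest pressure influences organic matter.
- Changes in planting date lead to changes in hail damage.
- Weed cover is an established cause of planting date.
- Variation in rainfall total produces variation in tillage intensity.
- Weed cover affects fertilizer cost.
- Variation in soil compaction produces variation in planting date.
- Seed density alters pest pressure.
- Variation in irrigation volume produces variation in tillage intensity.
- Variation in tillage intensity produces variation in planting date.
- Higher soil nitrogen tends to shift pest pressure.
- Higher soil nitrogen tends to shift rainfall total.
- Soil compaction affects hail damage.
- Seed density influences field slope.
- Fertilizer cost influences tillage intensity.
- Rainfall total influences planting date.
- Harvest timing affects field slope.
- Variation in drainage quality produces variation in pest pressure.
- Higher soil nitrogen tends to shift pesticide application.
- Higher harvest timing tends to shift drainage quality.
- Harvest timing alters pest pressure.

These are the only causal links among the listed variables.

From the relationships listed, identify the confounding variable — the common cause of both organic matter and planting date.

soil nitrogen

Soil nitrogen has a causal path to organic matter (soil nitrogen → pest pressure → organic matter) and a separate causal path to planting date (soil nitrogen → rainfall total → planting date), so it is a common cause of both.
No stated relationship gives organic matter a causal route to planting date, so the correlation is explained by the shared upstream cause rather than a direct effect.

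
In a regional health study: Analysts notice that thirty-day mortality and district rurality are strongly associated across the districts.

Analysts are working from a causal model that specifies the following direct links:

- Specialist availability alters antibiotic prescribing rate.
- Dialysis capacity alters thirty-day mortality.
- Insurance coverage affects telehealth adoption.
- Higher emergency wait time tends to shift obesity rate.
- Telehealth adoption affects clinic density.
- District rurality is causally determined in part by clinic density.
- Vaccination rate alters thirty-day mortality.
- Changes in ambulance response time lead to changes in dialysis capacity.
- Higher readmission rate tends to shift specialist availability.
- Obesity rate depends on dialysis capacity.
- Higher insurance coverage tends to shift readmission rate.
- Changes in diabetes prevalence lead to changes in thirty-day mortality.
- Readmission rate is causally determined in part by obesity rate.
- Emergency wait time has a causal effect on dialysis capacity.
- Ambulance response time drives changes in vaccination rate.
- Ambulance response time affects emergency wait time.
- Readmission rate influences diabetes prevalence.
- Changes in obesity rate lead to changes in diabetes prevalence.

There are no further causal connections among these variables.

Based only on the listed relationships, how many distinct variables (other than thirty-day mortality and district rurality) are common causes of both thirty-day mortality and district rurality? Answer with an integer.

1

The common causes are: insurance coverage (to thirty-day mortality via insurance coverage → readmission rate → diabetes prevalence → thirty-day mortality; to district rurality via insurance coverage → telehealth adoption → clinic density → district rurality).
Every other variable lacks a causal path to at least one of thirty-day mortality and district rurality.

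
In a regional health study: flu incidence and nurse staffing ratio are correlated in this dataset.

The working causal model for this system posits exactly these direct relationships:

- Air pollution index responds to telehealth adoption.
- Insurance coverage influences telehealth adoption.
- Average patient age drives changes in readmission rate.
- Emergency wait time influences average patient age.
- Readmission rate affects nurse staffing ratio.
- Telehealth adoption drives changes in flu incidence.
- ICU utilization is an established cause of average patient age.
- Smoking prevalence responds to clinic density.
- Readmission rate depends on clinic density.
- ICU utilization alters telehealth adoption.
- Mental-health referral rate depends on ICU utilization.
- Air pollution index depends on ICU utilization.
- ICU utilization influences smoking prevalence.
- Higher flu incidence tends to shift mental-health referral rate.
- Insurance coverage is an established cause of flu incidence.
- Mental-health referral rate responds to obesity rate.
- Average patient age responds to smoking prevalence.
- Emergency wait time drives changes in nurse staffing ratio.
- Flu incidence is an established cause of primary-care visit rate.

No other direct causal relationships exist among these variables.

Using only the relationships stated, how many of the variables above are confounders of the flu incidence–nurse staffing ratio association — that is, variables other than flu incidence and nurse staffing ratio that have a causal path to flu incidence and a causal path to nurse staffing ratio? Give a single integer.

1

The common causes are: ICU utilization (to flu incidence via ICU utilization → telehealth adoption → flu incidence; to nurse staffing ratio via ICU utilization → average patient age → readmission rate → nurse staffing ratio).
Every other variable lacks a causal path to at least one of flu incidence and nurse staffing ratio.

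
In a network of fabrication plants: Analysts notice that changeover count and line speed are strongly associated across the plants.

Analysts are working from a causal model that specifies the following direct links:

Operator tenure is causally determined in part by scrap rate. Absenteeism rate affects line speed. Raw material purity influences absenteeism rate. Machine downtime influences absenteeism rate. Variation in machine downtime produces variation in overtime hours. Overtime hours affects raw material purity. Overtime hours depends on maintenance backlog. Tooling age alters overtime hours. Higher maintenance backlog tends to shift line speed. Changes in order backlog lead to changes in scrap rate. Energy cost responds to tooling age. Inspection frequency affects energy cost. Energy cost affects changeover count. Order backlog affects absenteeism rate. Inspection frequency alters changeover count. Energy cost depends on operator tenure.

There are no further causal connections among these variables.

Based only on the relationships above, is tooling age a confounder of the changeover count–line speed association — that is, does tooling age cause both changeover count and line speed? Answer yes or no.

yes

Tooling age has a causal path to changeover count (tooling age → energy cost → changeover count) and to line speed (tooling age → overtime hours → raw material purity → absenteeism rate → line speed), so it is a common cause of both — a confounder.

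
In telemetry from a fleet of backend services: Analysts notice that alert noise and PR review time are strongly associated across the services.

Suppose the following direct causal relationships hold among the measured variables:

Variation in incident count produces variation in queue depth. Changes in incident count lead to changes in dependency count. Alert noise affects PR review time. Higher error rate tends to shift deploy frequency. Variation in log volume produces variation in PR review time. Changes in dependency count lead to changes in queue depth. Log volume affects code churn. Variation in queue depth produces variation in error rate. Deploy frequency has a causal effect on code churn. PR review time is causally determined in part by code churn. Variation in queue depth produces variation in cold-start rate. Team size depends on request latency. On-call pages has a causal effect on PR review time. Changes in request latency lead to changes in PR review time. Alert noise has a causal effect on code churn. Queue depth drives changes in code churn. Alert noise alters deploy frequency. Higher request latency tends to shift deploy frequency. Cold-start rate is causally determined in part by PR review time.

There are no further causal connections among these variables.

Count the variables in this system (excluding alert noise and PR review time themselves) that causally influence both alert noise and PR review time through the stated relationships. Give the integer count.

0

No listed variable has a causal path to both alert noise and PR review time, so there are no common causes.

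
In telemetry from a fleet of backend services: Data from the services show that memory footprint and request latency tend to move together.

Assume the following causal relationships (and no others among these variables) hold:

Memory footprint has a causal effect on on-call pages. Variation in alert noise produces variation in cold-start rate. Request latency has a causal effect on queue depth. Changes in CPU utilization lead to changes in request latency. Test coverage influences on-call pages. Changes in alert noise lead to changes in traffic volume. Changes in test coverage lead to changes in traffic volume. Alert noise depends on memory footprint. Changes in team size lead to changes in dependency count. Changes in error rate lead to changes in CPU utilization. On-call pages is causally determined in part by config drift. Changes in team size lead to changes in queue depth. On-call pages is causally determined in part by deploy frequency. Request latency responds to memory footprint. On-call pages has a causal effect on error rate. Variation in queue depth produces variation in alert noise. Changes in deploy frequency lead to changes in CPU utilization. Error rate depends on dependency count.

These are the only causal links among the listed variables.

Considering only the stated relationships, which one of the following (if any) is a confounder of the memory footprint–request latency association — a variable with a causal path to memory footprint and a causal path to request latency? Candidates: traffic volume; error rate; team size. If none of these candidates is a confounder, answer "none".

none

None of the listed candidates has causal paths to both memory footprint and request latency in the stated relationships, so none is a common cause.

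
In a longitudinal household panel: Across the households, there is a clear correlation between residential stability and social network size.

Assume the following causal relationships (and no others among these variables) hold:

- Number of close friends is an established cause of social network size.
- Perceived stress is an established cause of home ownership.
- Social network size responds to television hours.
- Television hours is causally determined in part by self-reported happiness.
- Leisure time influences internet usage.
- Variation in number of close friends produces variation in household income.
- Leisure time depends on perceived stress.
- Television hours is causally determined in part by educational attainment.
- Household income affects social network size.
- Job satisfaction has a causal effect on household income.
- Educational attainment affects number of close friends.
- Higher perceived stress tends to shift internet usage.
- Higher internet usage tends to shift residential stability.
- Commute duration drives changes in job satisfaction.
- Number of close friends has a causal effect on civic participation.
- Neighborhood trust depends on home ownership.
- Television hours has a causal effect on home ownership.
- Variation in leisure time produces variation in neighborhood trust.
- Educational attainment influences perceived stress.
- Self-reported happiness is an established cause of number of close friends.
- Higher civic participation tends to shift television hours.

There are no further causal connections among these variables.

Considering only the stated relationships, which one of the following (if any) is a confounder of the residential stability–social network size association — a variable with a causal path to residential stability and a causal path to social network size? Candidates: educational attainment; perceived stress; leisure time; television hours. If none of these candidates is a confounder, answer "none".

Educational attainment causes residential stability (educational attainment → perceived stress → internet usage → residential stability) and also causes social network size (educational attainment → number of close friends → social network size); it is a common cause of both.
Each of the other candidates lacks a causal path to at least one of residential stability and social network size, so they do not confound the relationship.

educational attainment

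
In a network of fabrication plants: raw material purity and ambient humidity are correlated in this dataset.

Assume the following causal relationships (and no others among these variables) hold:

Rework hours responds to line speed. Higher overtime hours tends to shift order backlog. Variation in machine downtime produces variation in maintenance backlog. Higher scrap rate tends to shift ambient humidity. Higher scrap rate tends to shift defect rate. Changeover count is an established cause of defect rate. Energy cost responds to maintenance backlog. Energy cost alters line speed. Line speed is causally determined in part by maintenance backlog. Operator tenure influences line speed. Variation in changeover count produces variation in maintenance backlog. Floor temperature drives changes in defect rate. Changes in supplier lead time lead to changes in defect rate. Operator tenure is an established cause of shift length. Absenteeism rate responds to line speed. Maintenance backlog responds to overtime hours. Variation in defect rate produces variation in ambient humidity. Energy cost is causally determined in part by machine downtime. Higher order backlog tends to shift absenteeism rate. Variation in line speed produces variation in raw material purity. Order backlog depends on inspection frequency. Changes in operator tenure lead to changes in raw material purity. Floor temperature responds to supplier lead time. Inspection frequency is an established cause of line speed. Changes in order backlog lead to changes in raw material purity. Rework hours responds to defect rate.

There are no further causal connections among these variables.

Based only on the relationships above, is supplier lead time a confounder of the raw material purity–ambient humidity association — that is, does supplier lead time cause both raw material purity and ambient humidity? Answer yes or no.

Supplier lead time has no stated causal path to raw material purity. A confounder must cause both variables, so supplier lead time does not qualify.

no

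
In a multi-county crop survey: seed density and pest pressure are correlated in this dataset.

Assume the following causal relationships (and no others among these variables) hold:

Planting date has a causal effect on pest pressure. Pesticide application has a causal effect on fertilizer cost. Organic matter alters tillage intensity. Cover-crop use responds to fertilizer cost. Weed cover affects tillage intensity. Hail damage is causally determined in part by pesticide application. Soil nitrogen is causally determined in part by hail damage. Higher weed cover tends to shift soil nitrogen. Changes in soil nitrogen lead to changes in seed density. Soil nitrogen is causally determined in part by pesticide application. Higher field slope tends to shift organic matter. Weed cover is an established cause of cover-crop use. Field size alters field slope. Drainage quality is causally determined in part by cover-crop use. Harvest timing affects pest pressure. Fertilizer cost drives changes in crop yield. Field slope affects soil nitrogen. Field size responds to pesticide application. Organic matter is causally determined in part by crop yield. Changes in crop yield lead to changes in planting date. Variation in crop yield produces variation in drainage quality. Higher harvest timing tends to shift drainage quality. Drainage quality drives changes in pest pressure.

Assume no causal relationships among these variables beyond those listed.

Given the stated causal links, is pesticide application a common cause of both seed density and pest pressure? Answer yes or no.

yes

Pesticide application has a causal path to seed density (pesticide application → soil nitrogen → seed density) and to pest pressure (pesticide application → fertilizer cost → cover-crop use → drainage quality → pest pressure), so it is a common cause of both — a confounder.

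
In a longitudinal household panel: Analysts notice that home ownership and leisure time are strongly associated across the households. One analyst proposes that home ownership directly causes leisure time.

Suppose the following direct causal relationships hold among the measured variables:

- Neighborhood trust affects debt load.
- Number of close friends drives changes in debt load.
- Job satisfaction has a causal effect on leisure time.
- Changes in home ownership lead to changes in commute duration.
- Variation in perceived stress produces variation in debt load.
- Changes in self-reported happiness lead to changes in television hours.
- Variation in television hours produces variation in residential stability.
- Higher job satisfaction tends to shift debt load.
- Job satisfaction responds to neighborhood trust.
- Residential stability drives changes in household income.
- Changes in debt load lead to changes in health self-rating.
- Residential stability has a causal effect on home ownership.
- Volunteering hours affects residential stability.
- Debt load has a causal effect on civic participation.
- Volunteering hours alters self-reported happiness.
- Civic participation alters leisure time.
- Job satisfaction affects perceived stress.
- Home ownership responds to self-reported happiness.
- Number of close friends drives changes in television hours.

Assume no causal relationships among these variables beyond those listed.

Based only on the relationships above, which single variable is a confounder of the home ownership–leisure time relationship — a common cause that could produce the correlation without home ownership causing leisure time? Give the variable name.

number of close friends

Number of close friends has a causal path to home ownership (number of close friends → television hours → residential stability → home ownership) and a separate causal path to leisure time (number of close friends → debt load → civic participation → leisure time), so it is a common cause of both.
No stated relationship gives home ownership a causal route to leisure time, so the correlation is explained by the shared upstream cause rather than a direct effect.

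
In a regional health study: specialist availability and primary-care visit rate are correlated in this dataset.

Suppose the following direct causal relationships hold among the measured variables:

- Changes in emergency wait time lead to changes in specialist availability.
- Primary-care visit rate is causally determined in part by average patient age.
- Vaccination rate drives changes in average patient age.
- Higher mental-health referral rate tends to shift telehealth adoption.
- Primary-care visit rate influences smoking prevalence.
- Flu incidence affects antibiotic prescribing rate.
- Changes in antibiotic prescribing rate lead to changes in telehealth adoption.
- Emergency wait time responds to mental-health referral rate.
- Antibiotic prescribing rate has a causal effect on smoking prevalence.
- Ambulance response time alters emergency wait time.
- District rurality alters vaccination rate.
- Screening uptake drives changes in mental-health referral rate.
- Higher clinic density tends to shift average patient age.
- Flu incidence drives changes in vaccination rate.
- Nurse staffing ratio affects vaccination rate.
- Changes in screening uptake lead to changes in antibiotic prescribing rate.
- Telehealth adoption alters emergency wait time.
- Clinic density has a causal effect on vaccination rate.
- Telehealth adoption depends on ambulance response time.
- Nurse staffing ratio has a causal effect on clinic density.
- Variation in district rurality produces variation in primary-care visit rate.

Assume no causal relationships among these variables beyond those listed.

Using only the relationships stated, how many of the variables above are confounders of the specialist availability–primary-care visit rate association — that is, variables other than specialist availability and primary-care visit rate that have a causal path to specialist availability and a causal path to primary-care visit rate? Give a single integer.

1

The common causes are: flu incidence (to specialist availability via flu incidence → antibiotic prescribing rate → telehealth adoption → emergency wait time → specialist availability; to primary-care visit rate via flu incidence → vaccination rate → average patient age → primary-care visit rate).
Every other variable lacks a causal path to at least one of specialist availability and primary-care visit rate.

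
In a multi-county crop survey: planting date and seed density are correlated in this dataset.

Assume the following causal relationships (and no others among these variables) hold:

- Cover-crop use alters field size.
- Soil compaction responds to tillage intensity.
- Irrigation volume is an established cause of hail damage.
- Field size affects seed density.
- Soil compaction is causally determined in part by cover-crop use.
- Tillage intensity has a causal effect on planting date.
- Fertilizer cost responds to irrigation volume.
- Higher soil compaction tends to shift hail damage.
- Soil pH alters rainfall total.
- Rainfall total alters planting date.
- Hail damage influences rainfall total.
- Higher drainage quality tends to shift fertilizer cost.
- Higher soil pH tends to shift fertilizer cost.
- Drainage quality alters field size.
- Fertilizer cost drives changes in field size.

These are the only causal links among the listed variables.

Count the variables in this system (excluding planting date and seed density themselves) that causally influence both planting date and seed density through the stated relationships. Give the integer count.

The common causes are: cover-crop use (to planting date via cover-crop use → soil compaction → hail damage → rainfall total → planting date; to seed density via cover-crop use → field size → seed density); irrigation volume (to planting date via irrigation volume → hail damage → rainfall total → planting date; to seed density via irrigation volume → fertilizer cost → field size → seed density); soil pH (to planting date via soil pH → rainfall total → planting date; to seed density via soil pH → fertilizer cost → field size → seed density).
Every other variable lacks a causal path to at least one of planting date and seed density.

3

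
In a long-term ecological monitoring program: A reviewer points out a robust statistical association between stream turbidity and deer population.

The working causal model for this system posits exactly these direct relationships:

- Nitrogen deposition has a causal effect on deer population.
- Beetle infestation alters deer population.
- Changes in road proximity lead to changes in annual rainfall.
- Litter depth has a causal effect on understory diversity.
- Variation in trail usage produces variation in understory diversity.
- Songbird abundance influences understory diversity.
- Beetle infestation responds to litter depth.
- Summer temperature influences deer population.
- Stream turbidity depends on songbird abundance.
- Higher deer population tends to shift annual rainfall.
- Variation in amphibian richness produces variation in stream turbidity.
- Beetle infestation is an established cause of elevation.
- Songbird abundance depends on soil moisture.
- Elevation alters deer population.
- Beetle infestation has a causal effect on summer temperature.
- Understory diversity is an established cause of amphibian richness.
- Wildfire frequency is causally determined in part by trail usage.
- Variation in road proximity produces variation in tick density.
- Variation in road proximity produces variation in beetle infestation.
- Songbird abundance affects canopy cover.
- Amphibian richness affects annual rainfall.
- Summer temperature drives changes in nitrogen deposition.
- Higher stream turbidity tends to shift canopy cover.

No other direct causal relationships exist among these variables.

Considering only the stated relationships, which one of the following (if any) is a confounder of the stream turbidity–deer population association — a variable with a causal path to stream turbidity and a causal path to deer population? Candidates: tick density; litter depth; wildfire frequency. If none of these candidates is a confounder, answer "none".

litter depth

Litter depth causes stream turbidity (litter depth → understory diversity → amphibian richness → stream turbidity) and also causes deer population (litter depth → beetle infestation → deer population); it is a common cause of both.
Each of the other candidates lacks a causal path to at least one of stream turbidity and deer population, so they do not confound the relationship.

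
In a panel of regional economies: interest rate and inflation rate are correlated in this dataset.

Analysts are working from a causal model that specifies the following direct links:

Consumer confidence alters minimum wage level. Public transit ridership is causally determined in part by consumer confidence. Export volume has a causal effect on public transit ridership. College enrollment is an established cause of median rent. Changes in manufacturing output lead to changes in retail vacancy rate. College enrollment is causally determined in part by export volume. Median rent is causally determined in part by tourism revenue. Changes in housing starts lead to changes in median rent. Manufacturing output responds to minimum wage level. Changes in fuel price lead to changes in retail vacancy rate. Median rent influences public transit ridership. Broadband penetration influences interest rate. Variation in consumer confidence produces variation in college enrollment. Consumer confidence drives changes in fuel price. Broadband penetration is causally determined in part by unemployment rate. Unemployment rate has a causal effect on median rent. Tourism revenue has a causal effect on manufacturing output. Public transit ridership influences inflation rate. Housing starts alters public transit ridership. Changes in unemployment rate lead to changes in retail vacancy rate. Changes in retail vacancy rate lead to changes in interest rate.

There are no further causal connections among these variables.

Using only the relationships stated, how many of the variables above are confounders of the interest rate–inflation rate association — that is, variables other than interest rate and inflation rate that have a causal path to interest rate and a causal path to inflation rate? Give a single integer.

The common causes are: consumer confidence (to interest rate via consumer confidence → fuel price → retail vacancy rate → interest rate; to inflation rate via consumer confidence → public transit ridership → inflation rate); tourism revenue (to interest rate via tourism revenue → manufacturing output → retail vacancy rate → interest rate; to inflation rate via tourism revenue → median rent → public transit ridership → inflation rate); unemployment rate (to interest rate via unemployment rate → broadband penetration → interest rate; to inflation rate via unemployment rate → median rent → public transit ridership → inflation rate).
Every other variable lacks a causal path to at least one of interest rate and inflation rate.

3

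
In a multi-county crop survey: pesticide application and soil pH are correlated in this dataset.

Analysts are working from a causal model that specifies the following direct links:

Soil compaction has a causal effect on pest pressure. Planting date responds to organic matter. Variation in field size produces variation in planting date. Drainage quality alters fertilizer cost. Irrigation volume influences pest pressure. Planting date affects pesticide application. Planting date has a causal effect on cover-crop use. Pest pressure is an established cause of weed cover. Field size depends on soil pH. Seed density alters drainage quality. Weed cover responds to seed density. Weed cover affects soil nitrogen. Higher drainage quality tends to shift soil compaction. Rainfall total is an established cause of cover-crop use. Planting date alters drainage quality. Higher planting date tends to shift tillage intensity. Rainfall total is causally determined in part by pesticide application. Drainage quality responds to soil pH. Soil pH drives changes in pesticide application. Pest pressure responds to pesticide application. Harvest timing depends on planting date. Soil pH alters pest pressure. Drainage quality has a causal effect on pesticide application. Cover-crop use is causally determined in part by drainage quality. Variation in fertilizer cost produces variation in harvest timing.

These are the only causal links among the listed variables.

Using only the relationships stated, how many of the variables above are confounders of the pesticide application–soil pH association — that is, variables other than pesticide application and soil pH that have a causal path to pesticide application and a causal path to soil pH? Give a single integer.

0

No listed variable has a causal path to both pesticide application and soil pH, so there are no common causes.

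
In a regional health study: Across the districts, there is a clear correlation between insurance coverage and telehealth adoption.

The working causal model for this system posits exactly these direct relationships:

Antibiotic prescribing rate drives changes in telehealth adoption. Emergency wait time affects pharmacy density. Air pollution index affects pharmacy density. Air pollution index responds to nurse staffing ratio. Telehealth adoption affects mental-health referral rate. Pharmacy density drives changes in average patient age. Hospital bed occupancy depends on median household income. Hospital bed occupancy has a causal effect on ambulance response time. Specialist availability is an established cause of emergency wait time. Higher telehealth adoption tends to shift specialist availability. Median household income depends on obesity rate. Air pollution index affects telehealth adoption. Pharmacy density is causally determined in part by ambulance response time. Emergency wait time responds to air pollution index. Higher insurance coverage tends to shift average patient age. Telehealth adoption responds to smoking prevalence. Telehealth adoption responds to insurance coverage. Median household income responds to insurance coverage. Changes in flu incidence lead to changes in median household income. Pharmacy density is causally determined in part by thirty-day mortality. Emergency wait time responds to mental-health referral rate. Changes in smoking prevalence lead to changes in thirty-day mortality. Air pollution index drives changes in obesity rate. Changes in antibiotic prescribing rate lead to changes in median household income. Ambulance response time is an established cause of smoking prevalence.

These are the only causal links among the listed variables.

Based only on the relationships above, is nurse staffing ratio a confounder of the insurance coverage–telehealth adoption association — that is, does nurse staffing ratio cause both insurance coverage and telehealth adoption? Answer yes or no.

no

Nurse staffing ratio has no stated causal path to insurance coverage. A confounder must cause both variables, so nurse staffing ratio does not qualify.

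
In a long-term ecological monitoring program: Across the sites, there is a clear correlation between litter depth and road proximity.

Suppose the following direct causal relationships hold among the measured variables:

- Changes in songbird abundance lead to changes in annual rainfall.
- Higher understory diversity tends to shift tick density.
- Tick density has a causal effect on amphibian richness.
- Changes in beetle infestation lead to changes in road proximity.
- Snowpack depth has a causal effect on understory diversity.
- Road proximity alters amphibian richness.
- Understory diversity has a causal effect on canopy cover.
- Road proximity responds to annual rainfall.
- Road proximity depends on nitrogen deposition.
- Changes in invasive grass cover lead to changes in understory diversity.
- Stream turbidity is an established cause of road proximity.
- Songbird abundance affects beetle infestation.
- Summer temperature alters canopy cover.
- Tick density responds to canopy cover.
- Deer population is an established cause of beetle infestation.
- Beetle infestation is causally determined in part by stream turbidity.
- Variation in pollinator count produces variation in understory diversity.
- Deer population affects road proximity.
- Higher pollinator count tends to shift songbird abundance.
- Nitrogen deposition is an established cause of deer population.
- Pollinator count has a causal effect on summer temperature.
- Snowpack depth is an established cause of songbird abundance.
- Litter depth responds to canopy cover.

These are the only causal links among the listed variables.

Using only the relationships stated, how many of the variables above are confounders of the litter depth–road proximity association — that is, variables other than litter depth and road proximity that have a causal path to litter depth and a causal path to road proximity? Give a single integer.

The common causes are: pollinator count (to litter depth via pollinator count → summer temperature → canopy cover → litter depth; to road proximity via pollinator count → songbird abundance → beetle infestation → road proximity); snowpack depth (to litter depth via snowpack depth → understory diversity → canopy cover → litter depth; to road proximity via snowpack depth → songbird abundance → beetle infestation → road proximity).
Every other variable lacks a causal path to at least one of litter depth and road proximity.

2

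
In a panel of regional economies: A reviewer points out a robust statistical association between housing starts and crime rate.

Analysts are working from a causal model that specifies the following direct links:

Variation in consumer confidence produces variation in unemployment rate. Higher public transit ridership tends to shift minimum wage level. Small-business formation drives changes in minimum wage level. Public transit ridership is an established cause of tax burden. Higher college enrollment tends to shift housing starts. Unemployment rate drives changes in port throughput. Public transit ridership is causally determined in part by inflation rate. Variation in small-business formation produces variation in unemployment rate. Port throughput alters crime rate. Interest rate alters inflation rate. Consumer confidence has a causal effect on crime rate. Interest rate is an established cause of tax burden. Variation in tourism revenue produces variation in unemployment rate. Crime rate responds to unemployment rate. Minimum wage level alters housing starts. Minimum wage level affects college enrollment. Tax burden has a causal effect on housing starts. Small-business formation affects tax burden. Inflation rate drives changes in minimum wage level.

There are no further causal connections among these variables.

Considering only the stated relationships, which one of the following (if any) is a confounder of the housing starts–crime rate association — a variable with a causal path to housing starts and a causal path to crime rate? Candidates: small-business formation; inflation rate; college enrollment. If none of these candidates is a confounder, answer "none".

small-business formation

Small-business formation causes housing starts (small-business formation → tax burden → housing starts) and also causes crime rate (small-business formation → unemployment rate → crime rate); it is a common cause of both.
Each of the other candidates lacks a causal path to at least one of housing starts and crime rate, so they do not confound the relationship.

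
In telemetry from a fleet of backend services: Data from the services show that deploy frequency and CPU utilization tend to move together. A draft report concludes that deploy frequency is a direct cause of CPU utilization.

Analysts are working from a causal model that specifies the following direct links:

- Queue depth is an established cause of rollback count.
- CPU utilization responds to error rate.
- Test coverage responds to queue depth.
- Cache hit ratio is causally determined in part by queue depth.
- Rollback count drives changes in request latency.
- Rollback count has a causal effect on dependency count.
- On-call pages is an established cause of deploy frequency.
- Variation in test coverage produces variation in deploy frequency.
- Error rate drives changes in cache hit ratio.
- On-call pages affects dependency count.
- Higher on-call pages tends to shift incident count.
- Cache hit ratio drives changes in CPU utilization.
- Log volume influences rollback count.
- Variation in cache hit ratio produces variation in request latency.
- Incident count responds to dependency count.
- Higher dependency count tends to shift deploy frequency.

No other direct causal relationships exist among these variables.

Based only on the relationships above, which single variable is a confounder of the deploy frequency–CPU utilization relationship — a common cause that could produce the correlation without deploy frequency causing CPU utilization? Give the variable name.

Queue depth has a causal path to deploy frequency (queue depth → test coverage → deploy frequency) and a separate causal path to CPU utilization (queue depth → cache hit ratio → CPU utilization), so it is a common cause of both.
No stated relationship gives deploy frequency a causal route to CPU utilization, so the correlation is explained by the shared upstream cause rather than a direct effect.

queue depth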